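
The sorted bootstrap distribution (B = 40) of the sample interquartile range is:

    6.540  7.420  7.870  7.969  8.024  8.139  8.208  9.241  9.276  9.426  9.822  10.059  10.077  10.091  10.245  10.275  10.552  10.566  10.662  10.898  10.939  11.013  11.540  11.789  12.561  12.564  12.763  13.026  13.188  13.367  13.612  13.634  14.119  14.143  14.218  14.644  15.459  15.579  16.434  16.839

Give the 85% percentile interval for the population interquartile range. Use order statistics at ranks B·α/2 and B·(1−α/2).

α = 0.15; lower rank = 40 × 0.075 = 3; upper rank = 40 × 0.925 = 37.
The 3rd smallest replicate is 7.870; the 37th is 15.459.

(7.870, 15.459)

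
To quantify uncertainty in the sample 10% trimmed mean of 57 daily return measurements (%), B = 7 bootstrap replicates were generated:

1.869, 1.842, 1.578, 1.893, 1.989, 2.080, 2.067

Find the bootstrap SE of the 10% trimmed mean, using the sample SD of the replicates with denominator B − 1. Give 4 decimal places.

Bootstrap SE is the standard deviation of the 7 replicate 10% trimmed means.
Mean of replicates: (1.869 + 1.842 + 1.578 + 1.893 + 1.989 + 2.080 + 2.067) / 7 = 13.31800 / 7 = 1.90257
Sum of squared deviations: (−0.03357)² + (−0.06057)² + (−0.32457)² + (−0.00957)² + (+0.08643)² + (+0.17743)² + (+0.16443)² = 0.17622
Variance = 0.17622 / 6 = 0.02937
SE* = √0.02937

SE* = 0.1714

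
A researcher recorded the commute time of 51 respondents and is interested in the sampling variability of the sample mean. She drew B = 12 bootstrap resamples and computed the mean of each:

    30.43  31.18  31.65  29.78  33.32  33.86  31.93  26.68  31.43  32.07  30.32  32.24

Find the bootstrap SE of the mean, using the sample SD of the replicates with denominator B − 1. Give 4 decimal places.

Bootstrap SE is the standard deviation of the 12 replicate means.
Mean of replicates: (30.43 + 31.18 + 31.65 + 29.78 + 33.32 + 33.86 + 31.93 + 26.68 + 31.43 + 32.07 + 30.32 + 32.24) / 12 = 374.89000 / 12 = 31.24083
Sum of squared deviations: (−0.81083)² + (−0.06083)² + (+0.40917)² + (−1.46083)² + (+2.07917)² + (+2.61917)² + (+0.68917)² + (−4.56083)² + (+0.18917)² + (+0.82917)² + (−0.92083)² + (+0.99917)² = 37.99129
Variance = 37.99129 / 11 = 3.45375
SE* = √3.45375

SE* = 1.8584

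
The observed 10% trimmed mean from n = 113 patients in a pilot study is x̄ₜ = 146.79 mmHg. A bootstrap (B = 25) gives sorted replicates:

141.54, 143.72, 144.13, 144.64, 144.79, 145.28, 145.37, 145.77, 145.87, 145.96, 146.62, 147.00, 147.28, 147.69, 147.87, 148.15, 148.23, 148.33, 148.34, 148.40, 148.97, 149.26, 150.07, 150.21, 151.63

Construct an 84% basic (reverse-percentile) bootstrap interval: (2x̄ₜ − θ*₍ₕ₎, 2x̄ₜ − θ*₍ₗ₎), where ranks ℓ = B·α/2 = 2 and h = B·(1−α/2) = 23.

Percentile endpoints at ranks 2 and 23: θ*₍2₎ = 143.72, θ*₍23₎ = 150.07.
Basic interval reflects these around x̄ₜ:
  lower = 2 × 146.79 − 150.07 = 143.51
  upper = 2 × 146.79 − 143.72 = 149.86

(143.51, 149.86)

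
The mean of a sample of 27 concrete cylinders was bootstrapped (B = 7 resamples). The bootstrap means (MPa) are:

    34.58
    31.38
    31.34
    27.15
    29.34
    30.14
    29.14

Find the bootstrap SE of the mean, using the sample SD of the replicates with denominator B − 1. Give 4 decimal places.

SE* = 2.3326

Bootstrap SE is the standard deviation of the 7 replicate means.
Mean of replicates: (34.58 + 31.38 + 31.34 + 27.15 + 29.34 + 30.14 + 29.14) / 7 = 213.07000 / 7 = 30.43857
Sum of squared deviations: (+4.14143)² + (+0.94143)² + (+0.90143)² + (−3.28857)² + (−1.09857)² + (−0.29857)² + (−1.29857)² = 32.64729
Variance = 32.64729 / 6 = 5.44121
SE* = √5.44121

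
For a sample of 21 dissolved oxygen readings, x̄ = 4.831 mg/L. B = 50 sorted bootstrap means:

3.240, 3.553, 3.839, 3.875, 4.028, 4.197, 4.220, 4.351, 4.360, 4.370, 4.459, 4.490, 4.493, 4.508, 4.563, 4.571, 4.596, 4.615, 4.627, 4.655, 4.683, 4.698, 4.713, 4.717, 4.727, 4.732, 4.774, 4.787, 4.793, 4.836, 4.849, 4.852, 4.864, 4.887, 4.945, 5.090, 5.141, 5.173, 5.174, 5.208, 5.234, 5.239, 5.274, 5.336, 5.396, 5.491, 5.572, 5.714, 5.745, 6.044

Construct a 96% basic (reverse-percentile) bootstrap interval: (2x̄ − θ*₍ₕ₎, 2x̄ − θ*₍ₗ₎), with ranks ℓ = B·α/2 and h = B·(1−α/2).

(3.917, 6.422)

Percentile endpoints at ranks 1 and 49: θ*₍1₎ = 3.240, θ*₍49₎ = 5.745.
Basic interval reflects these around x̄:
  lower = 2 × 4.831 − 5.745 = 3.917
  upper = 2 × 4.831 − 3.240 = 6.422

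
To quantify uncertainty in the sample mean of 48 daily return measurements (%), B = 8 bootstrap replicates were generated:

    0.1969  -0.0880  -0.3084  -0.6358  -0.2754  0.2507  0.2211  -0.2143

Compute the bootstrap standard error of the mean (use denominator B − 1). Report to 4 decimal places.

SE* = 0.3136

Bootstrap SE is the standard deviation of the 8 replicate means.
Mean of replicates: (0.1969 + (-0.0880) + (-0.3084) + (-0.6358) + (-0.2754) + 0.2507 + 0.2211 + (-0.2143)) / 8 = -0.85320 / 8 = -0.10665
Sum of squared deviations: (+0.30355)² + (+0.01865)² + (−0.20175)² + (−0.52915)² + (−0.16875)² + (+0.35735)² + (+0.32775)² + (−0.10765)² = 0.68838
Variance = 0.68838 / 7 = 0.09834
SE* = √0.09834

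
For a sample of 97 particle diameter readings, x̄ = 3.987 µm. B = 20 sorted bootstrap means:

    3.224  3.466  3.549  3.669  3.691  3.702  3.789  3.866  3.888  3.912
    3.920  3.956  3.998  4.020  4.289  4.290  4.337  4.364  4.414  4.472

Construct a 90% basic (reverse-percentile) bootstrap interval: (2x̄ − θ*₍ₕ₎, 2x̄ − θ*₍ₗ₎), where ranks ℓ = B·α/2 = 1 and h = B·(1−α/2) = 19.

Percentile endpoints at ranks 1 and 19: θ*₍1₎ = 3.224, θ*₍19₎ = 4.414.
Basic interval reflects these around x̄:
  lower = 2 × 3.987 − 4.414 = 3.560
  upper = 2 × 3.987 − 3.224 = 4.750

(3.560, 4.750)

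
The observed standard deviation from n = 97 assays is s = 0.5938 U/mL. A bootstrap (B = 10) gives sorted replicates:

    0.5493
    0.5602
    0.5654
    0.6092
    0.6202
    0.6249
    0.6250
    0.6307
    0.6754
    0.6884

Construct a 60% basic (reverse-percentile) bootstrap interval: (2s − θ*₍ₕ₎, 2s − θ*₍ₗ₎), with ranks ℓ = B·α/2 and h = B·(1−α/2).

(0.5569, 0.6274)

Percentile endpoints at ranks 2 and 8: θ*₍2₎ = 0.5602, θ*₍8₎ = 0.6307.
Basic interval reflects these around s:
  lower = 2 × 0.5938 − 0.6307 = 0.5569
  upper = 2 × 0.5938 − 0.5602 = 0.6274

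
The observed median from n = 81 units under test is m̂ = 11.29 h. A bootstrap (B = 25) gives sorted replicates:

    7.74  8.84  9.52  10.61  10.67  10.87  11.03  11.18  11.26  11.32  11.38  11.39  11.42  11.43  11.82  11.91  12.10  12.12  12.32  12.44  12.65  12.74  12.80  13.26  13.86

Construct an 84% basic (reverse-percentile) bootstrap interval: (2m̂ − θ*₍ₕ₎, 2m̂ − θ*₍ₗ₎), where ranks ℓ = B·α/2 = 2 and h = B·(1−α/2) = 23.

Percentile endpoints at ranks 2 and 23: θ*₍2₎ = 8.84, θ*₍23₎ = 12.80.
Basic interval reflects these around m̂:
  lower = 2 × 11.29 − 12.80 = 9.78
  upper = 2 × 11.29 − 8.84 = 13.74

(9.78, 13.74)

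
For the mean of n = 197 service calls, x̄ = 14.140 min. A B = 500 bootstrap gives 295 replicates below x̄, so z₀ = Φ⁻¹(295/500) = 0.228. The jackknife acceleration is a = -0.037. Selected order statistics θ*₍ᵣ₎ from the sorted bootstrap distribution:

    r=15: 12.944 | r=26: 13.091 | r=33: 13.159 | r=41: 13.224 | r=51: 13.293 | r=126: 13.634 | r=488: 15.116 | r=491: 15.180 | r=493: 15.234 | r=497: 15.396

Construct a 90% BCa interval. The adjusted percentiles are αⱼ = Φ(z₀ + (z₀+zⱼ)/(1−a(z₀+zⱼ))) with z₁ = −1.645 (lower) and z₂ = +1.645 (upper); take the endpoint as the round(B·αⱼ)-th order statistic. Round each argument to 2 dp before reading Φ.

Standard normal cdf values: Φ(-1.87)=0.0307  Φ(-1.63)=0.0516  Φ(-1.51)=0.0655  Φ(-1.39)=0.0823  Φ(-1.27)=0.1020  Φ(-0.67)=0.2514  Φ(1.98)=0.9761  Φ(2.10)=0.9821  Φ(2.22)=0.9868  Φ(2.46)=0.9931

(13.293, 15.116)

Lower: z₀ + z₁ = 0.228 + (-1.645) = -1.417; 1 − a(z₀+z₁) = 1 − (-0.037)(-1.417) = 0.9476; argument = 0.228 + (-1.417)/0.9476 = -1.2674 → -1.27.
α₁ = Φ(-1.27) = 0.1020; rank = round(500 × 0.1020) = 51; θ*₍51₎ = 13.293.
Upper: z₀ + z₂ = 1.873; 1 − a(z₀+z₂) = 1.0693; argument = 1.9796 → 1.98; α₂ = 0.9761; rank = 488; θ*₍488₎ = 15.116.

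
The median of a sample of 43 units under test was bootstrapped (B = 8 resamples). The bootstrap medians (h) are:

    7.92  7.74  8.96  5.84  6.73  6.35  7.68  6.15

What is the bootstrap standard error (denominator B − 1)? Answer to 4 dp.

SE* = 1.0708

Bootstrap SE is the standard deviation of the 8 replicate medians.
Mean of replicates: (7.92 + 7.74 + 8.96 + 5.84 + 6.73 + 6.35 + 7.68 + 6.15) / 8 = 57.37000 / 8 = 7.17125
Sum of squared deviations: (+0.74875)² + (+0.56875)² + (+1.78875)² + (−1.33125)² + (−0.44125)² + (−0.82125)² + (+0.50875)² + (−1.02125)² = 8.02689
Variance = 8.02689 / 7 = 1.14670
SE* = √1.14670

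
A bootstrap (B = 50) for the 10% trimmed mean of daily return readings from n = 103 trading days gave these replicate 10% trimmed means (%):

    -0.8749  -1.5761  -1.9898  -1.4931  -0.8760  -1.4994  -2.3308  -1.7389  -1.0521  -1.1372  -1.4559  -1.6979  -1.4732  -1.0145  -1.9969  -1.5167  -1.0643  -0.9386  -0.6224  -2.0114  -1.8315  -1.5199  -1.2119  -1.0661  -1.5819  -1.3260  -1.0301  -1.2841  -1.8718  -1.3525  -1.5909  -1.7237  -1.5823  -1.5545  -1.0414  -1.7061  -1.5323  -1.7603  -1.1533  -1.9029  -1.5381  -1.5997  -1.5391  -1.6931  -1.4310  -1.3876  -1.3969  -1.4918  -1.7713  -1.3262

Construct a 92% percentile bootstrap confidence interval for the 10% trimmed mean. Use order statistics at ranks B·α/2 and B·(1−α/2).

Sorted replicates: -2.3308, -2.0114, -1.9969, -1.9898, -1.9029, -1.8718, -1.8315, -1.7713, -1.7603, -1.7389, -1.7237, -1.7061, -1.6979, -1.6931, -1.5997, -1.5909, -1.5823, -1.5819, -1.5761, -1.5545, -1.5391, -1.5381, -1.5323, -1.5199, -1.5167, -1.4994, -1.4931, -1.4918, -1.4732, -1.4559, -1.4310, -1.3969, -1.3876, -1.3525, -1.3262, -1.3260, -1.2841, -1.2119, -1.1533, -1.1372, -1.0661, -1.0643, -1.0521, -1.0414, -1.0301, -1.0145, -0.9386, -0.8760, -0.8749, -0.6224
α = 0.08; lower rank = 50 × 0.040 = 2; upper rank = 50 × 0.960 = 48.
The 2nd smallest replicate is -2.0114; the 48th is -0.8760.

(-2.0114, -0.8760)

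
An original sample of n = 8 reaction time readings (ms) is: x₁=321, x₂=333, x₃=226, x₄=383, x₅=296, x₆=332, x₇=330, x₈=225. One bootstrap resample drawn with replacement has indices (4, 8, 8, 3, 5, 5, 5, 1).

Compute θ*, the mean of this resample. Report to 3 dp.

Resample values: 383, 225, 225, 226, 296, 296, 296, 321.
Mean = (383 + 225 + 225 + 226 + 296 + 296 + 296 + 321) / 8 = 2268.0 / 8 = 283.500

θ* = 283.500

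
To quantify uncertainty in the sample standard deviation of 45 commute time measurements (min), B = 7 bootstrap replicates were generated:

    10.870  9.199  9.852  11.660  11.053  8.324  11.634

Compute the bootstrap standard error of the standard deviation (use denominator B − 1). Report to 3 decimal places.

Bootstrap SE is the standard deviation of the 7 replicate standard deviations.
Mean of replicates: (10.870 + 9.199 + 9.852 + 11.660 + 11.053 + 8.324 + 11.634) / 7 = 72.5920 / 7 = 10.3703
Sum of squared deviations: (+0.4997)² + (−1.1713)² + (−0.5183)² + (+1.2897)² + (+0.6827)² + (−2.0463)² + (+1.2637)² = 9.8040
Variance = 9.8040 / 6 = 1.6340
SE* = √1.6340

SE* = 1.278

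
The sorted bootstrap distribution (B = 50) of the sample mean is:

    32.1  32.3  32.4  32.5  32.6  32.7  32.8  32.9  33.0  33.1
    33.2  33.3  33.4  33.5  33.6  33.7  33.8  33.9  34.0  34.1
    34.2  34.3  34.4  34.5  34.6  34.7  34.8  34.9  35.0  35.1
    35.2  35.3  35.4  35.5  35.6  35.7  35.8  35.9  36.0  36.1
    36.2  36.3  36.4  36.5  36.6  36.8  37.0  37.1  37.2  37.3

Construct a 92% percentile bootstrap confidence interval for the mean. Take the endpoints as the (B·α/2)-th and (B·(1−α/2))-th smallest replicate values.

α = 0.08; lower rank = 50 × 0.040 = 2; upper rank = 50 × 0.960 = 48.
The 2nd smallest replicate is 32.3; the 48th is 37.1.

(32.3, 37.1)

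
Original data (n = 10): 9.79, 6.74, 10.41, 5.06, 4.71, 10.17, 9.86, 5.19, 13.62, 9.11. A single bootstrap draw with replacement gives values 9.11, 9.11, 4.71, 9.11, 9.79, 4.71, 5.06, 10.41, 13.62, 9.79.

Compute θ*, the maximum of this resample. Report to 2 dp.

θ* = 13.62

Maximum = 13.62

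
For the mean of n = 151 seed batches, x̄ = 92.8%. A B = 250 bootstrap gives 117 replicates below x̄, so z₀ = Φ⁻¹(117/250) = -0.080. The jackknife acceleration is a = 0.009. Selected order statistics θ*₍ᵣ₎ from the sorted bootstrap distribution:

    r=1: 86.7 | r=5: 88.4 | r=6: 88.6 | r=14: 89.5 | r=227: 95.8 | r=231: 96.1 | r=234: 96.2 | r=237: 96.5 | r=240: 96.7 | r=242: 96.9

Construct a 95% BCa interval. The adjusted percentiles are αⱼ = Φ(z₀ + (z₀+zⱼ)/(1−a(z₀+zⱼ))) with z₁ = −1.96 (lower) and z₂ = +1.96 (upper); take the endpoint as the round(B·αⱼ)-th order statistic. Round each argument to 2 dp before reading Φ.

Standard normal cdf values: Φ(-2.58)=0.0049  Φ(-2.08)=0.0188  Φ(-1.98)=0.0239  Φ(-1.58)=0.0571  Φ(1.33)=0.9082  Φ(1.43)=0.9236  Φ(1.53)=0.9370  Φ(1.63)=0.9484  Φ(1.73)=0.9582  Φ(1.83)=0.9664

(88.4, 96.9)

Lower: z₀ + z₁ = -0.080 + (-1.960) = -2.040; 1 − a(z₀+z₁) = 1 − (0.009)(-2.040) = 1.0184; argument = -0.080 + (-2.040)/1.0184 = -2.0832 → -2.08.
α₁ = Φ(-2.08) = 0.0188; rank = round(250 × 0.0188) = 5; θ*₍5₎ = 88.4.
Upper: z₀ + z₂ = 1.880; 1 − a(z₀+z₂) = 0.9831; argument = 1.8324 → 1.83; α₂ = 0.9664; rank = 242; θ*₍242₎ = 96.9.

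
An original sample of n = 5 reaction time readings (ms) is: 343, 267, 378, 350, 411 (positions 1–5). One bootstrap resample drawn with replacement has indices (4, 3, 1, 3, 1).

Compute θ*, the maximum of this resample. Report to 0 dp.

Resample values: 350, 378, 343, 378, 343.
Maximum = 378

θ* = 378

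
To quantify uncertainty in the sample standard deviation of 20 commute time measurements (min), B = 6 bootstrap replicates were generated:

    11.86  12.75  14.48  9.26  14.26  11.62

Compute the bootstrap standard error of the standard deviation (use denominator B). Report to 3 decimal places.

SE* = 1.764

Bootstrap SE is the standard deviation of the 6 replicate standard deviations.
Mean of replicates: (11.86 + 12.75 + 14.48 + 9.26 + 14.26 + 11.62) / 6 = 74.2300 / 6 = 12.3717
Sum of squared deviations: (−0.5117)² + (+0.3783)² + (+2.1083)² + (−3.1117)² + (+1.8883)² + (−0.7517)² = 18.6633
Variance = 18.6633 / 6 = 3.1105
SE* = √3.1105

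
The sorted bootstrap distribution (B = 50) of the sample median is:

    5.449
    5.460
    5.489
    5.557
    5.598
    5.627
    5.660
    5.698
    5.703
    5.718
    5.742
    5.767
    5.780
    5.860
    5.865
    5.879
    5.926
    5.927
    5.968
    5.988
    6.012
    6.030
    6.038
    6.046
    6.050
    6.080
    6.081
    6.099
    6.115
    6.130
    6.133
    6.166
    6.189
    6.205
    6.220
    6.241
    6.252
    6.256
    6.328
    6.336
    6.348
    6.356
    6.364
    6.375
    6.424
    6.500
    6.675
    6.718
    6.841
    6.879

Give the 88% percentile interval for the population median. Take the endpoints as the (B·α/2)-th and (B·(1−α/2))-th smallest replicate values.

(5.489, 6.675)

α = 0.12; lower rank = 50 × 0.060 = 3; upper rank = 50 × 0.940 = 47.
The 3rd smallest replicate is 5.489; the 47th is 6.675.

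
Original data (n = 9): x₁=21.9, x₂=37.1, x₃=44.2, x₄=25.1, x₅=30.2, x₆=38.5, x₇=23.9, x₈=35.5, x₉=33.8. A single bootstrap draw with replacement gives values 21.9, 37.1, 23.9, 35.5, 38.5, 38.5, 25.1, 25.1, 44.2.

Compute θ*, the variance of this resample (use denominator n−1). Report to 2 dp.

Mean = 32.2000; sum of squared deviations = 534.0800
s² = 534.0800 / 8 = 66.7600

θ* = 66.76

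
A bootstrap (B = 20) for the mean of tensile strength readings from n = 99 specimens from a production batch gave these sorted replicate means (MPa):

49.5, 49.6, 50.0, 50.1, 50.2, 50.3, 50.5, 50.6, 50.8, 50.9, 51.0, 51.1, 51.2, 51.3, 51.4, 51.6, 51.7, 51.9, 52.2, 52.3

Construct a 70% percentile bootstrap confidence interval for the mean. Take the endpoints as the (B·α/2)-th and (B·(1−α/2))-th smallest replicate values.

(50.0, 51.7)

α = 0.30; lower rank = 20 × 0.150 = 3; upper rank = 20 × 0.850 = 17.
The 3rd smallest replicate is 50.0; the 17th is 51.7.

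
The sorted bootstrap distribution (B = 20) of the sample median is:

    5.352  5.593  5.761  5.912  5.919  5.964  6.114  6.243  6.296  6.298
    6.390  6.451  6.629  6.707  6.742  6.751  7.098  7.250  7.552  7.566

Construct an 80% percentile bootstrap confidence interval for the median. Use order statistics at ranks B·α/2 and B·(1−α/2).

α = 0.20; lower rank = 20 × 0.100 = 2; upper rank = 20 × 0.900 = 18.
The 2nd smallest replicate is 5.593; the 18th is 7.250.

(5.593, 7.250)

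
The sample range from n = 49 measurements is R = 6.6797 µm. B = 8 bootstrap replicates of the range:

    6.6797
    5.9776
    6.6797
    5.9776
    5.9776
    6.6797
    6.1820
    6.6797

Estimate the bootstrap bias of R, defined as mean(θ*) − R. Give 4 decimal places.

bias = −0.3255

mean(θ*) = (6.6797 + 5.9776 + 6.6797 + 5.9776 + 5.9776 + 6.6797 + 6.1820 + 6.6797) / 8 = 6.35420
bias = 6.35420 − 6.6797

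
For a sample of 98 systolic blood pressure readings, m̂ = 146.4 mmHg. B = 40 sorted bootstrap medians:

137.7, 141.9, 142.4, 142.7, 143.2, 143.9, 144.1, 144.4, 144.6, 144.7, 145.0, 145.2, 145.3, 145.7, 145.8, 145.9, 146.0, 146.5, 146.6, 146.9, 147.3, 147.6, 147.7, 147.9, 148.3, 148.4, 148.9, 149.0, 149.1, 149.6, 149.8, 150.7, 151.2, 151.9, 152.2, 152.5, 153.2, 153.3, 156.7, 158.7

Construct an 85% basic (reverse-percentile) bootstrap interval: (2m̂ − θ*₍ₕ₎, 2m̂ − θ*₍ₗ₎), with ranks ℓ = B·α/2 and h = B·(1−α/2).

(139.6, 150.4)

Percentile endpoints at ranks 3 and 37: θ*₍3₎ = 142.4, θ*₍37₎ = 153.2.
Basic interval reflects these around m̂:
  lower = 2 × 146.4 − 153.2 = 139.6
  upper = 2 × 146.4 − 142.4 = 150.4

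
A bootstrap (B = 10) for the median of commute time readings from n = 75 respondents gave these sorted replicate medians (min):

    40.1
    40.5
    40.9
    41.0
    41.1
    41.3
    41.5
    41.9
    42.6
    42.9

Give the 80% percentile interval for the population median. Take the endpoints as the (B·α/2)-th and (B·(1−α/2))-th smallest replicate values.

(40.1, 42.6)

α = 0.20; lower rank = 10 × 0.100 = 1; upper rank = 10 × 0.900 = 9.
The 1st smallest replicate is 40.1; the 9th is 42.6.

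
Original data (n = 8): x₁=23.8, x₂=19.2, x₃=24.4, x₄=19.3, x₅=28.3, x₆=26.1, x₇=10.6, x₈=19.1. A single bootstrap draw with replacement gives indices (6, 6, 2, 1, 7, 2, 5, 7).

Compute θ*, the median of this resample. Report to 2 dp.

θ* = 21.50

Resample values: 26.1, 26.1, 19.2, 23.8, 10.6, 19.2, 28.3, 10.6.
Sorted: 10.6, 10.6, 19.2, 19.2, 23.8, 26.1, 26.1, 28.3
Median = average of the two middle values = 21.50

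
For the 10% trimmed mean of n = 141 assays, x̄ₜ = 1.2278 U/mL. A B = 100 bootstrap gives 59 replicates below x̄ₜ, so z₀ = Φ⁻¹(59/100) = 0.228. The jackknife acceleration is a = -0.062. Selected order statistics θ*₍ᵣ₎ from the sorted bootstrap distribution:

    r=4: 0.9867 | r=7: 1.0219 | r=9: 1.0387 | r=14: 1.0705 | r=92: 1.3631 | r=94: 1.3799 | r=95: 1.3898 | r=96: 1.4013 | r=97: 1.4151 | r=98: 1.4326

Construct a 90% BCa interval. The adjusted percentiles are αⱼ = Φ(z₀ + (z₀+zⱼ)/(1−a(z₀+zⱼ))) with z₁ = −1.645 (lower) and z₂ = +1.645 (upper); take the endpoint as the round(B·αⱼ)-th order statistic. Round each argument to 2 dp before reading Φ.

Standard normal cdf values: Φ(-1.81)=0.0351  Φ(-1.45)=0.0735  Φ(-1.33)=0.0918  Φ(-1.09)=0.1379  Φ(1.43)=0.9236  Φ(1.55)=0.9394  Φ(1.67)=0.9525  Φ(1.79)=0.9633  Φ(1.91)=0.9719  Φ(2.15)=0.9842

Lower: z₀ + z₁ = 0.228 + (-1.645) = -1.417; 1 − a(z₀+z₁) = 1 − (-0.062)(-1.417) = 0.9121; argument = 0.228 + (-1.417)/0.9121 = -1.3255 → -1.33.
α₁ = Φ(-1.33) = 0.0918; rank = round(100 × 0.0918) = 9; θ*₍9₎ = 1.0387.
Upper: z₀ + z₂ = 1.873; 1 − a(z₀+z₂) = 1.1161; argument = 1.9061 → 1.91; α₂ = 0.9719; rank = 97; θ*₍97₎ = 1.4151.

(1.0387, 1.4151)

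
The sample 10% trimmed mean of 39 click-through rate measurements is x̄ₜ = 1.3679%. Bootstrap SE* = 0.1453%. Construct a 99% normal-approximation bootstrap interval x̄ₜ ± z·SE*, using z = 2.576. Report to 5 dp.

(0.99361, 1.74219)

Margin = 2.576 × 0.1453 = 0.374293
Interval: 1.3679 ± 0.374293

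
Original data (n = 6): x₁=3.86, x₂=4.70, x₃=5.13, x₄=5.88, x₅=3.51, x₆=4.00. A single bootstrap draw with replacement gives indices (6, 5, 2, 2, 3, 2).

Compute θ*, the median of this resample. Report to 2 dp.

Resample values: 4.00, 3.51, 4.70, 4.70, 5.13, 4.70.
Sorted: 3.51, 4.00, 4.70, 4.70, 4.70, 5.13
Median = average of the two middle values = 4.70

θ* = 4.70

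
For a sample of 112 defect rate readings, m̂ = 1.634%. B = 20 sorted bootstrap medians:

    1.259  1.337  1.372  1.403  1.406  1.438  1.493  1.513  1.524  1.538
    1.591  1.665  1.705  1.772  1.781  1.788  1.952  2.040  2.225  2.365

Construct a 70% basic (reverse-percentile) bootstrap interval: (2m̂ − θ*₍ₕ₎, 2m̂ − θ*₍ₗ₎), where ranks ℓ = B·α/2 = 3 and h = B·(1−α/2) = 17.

(1.316, 1.896)

Percentile endpoints at ranks 3 and 17: θ*₍3₎ = 1.372, θ*₍17₎ = 1.952.
Basic interval reflects these around m̂:
  lower = 2 × 1.634 − 1.952 = 1.316
  upper = 2 × 1.634 − 1.372 = 1.896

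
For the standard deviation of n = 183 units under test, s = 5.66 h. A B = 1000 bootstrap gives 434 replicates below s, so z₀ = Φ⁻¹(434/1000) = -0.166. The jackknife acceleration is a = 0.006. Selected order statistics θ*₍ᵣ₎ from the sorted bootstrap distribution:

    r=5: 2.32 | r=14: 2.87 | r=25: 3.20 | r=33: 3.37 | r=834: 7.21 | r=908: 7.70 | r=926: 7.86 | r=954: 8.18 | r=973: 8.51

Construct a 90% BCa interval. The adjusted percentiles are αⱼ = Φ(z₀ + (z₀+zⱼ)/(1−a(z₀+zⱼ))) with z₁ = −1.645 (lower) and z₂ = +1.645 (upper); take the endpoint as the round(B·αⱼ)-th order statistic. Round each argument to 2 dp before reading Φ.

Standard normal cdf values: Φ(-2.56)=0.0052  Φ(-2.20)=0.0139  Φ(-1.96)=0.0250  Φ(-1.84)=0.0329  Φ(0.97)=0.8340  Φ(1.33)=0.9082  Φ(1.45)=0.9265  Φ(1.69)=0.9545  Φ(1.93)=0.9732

(3.20, 7.70)

Lower: z₀ + z₁ = -0.166 + (-1.645) = -1.811; 1 − a(z₀+z₁) = 1 − (0.006)(-1.811) = 1.0109; argument = -0.166 + (-1.811)/1.0109 = -1.9575 → -1.96.
α₁ = Φ(-1.96) = 0.0250; rank = round(1000 × 0.0250) = 25; θ*₍25₎ = 3.20.
Upper: z₀ + z₂ = 1.479; 1 − a(z₀+z₂) = 0.9911; argument = 1.3262 → 1.33; α₂ = 0.9082; rank = 908; θ*₍908₎ = 7.70.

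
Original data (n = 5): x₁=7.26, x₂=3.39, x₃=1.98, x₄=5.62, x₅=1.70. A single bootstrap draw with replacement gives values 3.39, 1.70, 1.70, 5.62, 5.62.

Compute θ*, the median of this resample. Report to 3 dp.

Sorted: 1.70, 1.70, 3.39, 5.62, 5.62
Median = middle value = 3.390

θ* = 3.390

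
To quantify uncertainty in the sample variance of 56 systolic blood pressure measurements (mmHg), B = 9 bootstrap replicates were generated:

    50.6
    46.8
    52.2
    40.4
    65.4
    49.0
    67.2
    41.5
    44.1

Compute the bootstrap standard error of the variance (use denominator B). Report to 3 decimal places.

Bootstrap SE is the standard deviation of the 9 replicate variances.
Mean of replicates: (50.6 + 46.8 + 52.2 + 40.4 + 65.4 + 49.0 + 67.2 + 41.5 + 44.1) / 9 = 457.2000 / 9 = 50.8000
Sum of squared deviations: (−0.2000)² + (−4.0000)² + (+1.4000)² + (−10.4000)² + (+14.6000)² + (−1.8000)² + (+16.4000)² + (−9.3000)² + (−6.7000)² = 742.9000
Variance = 742.9000 / 9 = 82.5444
SE* = √82.5444

SE* = 9.085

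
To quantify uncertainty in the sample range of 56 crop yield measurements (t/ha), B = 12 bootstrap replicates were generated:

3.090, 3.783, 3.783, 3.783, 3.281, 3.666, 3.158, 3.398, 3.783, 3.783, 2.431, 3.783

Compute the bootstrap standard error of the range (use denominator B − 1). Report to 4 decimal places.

SE* = 0.4251

Bootstrap SE is the standard deviation of the 12 replicate ranges.
Mean of replicates: (3.090 + 3.783 + 3.783 + 3.783 + 3.281 + 3.666 + 3.158 + 3.398 + 3.783 + 3.783 + 2.431 + 3.783) / 12 = 41.72200 / 12 = 3.47683
Sum of squared deviations: (−0.38683)² + (+0.30617)² + (+0.30617)² + (+0.30617)² + (−0.19583)² + (+0.18917)² + (−0.31883)² + (−0.07883)² + (+0.30617)² + (+0.30617)² + (−1.04583)² + (+0.30617)² = 1.98784
Variance = 1.98784 / 11 = 0.18071
SE* = √0.18071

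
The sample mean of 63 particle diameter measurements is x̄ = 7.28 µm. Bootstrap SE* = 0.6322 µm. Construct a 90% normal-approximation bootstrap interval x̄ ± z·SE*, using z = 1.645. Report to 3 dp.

Margin = 1.645 × 0.6322 = 1.0400
Interval: 7.28 ± 1.0400

(6.240, 8.320)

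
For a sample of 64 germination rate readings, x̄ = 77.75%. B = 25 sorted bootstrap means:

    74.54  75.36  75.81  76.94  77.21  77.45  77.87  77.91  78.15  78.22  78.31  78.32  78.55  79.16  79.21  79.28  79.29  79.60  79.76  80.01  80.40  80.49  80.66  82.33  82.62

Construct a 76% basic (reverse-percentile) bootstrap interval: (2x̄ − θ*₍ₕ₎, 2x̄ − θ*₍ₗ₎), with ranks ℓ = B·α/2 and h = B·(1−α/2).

(75.01, 79.69)

Percentile endpoints at ranks 3 and 22: θ*₍3₎ = 75.81, θ*₍22₎ = 80.49.
Basic interval reflects these around x̄:
  lower = 2 × 77.75 − 80.49 = 75.01
  upper = 2 × 77.75 − 75.81 = 79.69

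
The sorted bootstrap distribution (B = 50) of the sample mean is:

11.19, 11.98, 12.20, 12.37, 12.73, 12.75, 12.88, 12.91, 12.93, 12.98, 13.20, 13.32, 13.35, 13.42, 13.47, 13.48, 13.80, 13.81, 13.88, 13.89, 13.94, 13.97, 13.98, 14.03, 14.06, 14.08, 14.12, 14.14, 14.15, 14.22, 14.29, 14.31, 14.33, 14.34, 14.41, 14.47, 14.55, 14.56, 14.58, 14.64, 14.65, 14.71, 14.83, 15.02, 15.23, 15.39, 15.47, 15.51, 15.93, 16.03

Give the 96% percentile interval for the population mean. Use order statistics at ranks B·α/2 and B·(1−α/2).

(11.19, 15.93)

α = 0.04; lower rank = 50 × 0.020 = 1; upper rank = 50 × 0.980 = 49.
The 1st smallest replicate is 11.19; the 49th is 15.93.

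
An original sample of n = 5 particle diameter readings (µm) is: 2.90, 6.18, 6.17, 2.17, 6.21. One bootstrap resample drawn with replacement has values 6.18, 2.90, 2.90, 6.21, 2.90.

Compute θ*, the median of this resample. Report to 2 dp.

Sorted: 2.90, 2.90, 2.90, 6.18, 6.21
Median = middle value = 2.90

θ* = 2.90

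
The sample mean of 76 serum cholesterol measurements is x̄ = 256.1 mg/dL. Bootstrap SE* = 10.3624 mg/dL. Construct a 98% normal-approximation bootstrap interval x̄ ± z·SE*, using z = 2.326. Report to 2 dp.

(232.00, 280.20)

Margin = 2.326 × 10.3624 = 24.103
Interval: 256.1 ± 24.103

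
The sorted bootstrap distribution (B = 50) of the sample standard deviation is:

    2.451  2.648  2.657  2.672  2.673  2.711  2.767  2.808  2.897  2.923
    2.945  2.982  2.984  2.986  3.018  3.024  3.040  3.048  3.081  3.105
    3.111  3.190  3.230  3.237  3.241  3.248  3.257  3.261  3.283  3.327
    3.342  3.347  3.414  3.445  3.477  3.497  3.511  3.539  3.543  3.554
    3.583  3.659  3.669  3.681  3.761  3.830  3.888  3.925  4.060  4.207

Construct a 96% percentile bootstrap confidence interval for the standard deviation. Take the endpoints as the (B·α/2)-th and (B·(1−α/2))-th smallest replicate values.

α = 0.04; lower rank = 50 × 0.020 = 1; upper rank = 50 × 0.980 = 49.
The 1st smallest replicate is 2.451; the 49th is 4.060.

(2.451, 4.060)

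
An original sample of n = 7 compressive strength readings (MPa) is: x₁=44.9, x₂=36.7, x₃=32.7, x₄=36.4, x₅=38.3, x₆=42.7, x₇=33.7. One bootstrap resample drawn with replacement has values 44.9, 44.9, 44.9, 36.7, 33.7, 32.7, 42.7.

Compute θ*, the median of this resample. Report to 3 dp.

Sorted: 32.7, 33.7, 36.7, 42.7, 44.9, 44.9, 44.9
Median = middle value = 42.700

θ* = 42.700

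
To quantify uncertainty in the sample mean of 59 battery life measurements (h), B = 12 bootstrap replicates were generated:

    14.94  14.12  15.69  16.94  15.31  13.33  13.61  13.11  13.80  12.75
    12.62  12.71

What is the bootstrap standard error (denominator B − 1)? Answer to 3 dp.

SE* = 1.369

Bootstrap SE is the standard deviation of the 12 replicate means.
Mean of replicates: (14.94 + 14.12 + 15.69 + 16.94 + 15.31 + 13.33 + 13.61 + 13.11 + 13.80 + 12.75 + 12.62 + 12.71) / 12 = 168.9300 / 12 = 14.0775
Sum of squared deviations: (+0.8625)² + (+0.0425)² + (+1.6125)² + (+2.8625)² + (+1.2325)² + (−0.7475)² + (−0.4675)² + (−0.9675)² + (−0.2775)² + (−1.3275)² + (−1.4575)² + (−1.3675)² = 20.6058
Variance = 20.6058 / 11 = 1.8733
SE* = √1.8733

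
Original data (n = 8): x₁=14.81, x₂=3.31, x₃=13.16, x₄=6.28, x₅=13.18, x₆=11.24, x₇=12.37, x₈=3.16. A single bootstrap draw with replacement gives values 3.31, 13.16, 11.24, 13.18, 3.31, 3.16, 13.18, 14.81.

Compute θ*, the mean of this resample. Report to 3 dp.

Mean = (3.31 + 13.16 + 11.24 + 13.18 + 3.31 + 3.16 + 13.18 + 14.81) / 8 = 75.350 / 8 = 9.419

θ* = 9.419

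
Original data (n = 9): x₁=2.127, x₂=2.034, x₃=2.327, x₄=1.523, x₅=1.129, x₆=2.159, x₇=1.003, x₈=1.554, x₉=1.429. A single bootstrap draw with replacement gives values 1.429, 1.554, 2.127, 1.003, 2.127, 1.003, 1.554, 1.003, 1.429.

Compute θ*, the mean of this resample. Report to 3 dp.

θ* = 1.470

Mean = (1.429 + 1.554 + 2.127 + 1.003 + 2.127 + 1.003 + 1.554 + 1.003 + 1.429) / 9 = 13.2290 / 9 = 1.470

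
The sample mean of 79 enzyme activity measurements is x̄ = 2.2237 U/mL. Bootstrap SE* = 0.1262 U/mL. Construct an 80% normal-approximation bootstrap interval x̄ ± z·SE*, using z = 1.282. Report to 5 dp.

(2.06191, 2.38549)

Margin = 1.282 × 0.1262 = 0.161788
Interval: 2.2237 ± 0.161788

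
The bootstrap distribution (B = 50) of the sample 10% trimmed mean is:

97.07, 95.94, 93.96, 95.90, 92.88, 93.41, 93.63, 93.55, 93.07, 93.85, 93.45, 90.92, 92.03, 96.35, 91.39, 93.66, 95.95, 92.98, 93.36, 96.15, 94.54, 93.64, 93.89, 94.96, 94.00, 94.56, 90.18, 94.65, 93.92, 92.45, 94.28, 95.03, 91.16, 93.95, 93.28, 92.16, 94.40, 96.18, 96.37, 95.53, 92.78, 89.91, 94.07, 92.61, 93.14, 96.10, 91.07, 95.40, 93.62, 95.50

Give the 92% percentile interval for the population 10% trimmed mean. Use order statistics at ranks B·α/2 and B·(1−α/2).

(90.18, 96.35)

Sorted replicates: 89.91, 90.18, 90.92, 91.07, 91.16, 91.39, 92.03, 92.16, 92.45, 92.61, 92.78, 92.88, 92.98, 93.07, 93.14, 93.28, 93.36, 93.41, 93.45, 93.55, 93.62, 93.63, 93.64, 93.66, 93.85, 93.89, 93.92, 93.95, 93.96, 94.00, 94.07, 94.28, 94.40, 94.54, 94.56, 94.65, 94.96, 95.03, 95.40, 95.50, 95.53, 95.90, 95.94, 95.95, 96.10, 96.15, 96.18, 96.35, 96.37, 97.07
α = 0.08; lower rank = 50 × 0.040 = 2; upper rank = 50 × 0.960 = 48.
The 2nd smallest replicate is 90.18; the 48th is 96.35.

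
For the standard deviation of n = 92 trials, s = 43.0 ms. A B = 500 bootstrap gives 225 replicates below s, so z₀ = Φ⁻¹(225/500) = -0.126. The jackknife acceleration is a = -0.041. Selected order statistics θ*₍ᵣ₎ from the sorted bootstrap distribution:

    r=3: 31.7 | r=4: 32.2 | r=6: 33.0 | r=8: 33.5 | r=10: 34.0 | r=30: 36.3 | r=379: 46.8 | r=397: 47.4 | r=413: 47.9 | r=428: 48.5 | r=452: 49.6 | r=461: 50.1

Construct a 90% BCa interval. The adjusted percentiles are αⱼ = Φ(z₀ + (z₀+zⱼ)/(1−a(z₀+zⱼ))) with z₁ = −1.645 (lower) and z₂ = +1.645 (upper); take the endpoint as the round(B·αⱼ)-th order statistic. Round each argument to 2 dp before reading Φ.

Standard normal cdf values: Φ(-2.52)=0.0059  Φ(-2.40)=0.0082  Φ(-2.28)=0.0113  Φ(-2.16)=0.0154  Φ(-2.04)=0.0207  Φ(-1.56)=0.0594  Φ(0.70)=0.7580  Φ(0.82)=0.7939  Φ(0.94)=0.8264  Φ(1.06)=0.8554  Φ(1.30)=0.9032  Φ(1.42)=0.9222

Lower: z₀ + z₁ = -0.126 + (-1.645) = -1.771; 1 − a(z₀+z₁) = 1 − (-0.041)(-1.771) = 0.9274; argument = -0.126 + (-1.771)/0.9274 = -2.0357 → -2.04.
α₁ = Φ(-2.04) = 0.0207; rank = round(500 × 0.0207) = 10; θ*₍10₎ = 34.0.
Upper: z₀ + z₂ = 1.519; 1 − a(z₀+z₂) = 1.0623; argument = 1.3039 → 1.30; α₂ = 0.9032; rank = 452; θ*₍452₎ = 49.6.

(34.0, 49.6)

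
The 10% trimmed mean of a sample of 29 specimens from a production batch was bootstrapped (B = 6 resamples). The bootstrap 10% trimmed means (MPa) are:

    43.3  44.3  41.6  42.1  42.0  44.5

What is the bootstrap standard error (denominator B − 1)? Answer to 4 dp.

SE* = 1.2485

Bootstrap SE is the standard deviation of the 6 replicate 10% trimmed means.
Mean of replicates: (43.3 + 44.3 + 41.6 + 42.1 + 42.0 + 44.5) / 6 = 257.80000 / 6 = 42.96667
Sum of squared deviations: (+0.33333)² + (+1.33333)² + (−1.36667)² + (−0.86667)² + (−0.96667)² + (+1.53333)² = 7.79333
Variance = 7.79333 / 5 = 1.55867
SE* = √1.55867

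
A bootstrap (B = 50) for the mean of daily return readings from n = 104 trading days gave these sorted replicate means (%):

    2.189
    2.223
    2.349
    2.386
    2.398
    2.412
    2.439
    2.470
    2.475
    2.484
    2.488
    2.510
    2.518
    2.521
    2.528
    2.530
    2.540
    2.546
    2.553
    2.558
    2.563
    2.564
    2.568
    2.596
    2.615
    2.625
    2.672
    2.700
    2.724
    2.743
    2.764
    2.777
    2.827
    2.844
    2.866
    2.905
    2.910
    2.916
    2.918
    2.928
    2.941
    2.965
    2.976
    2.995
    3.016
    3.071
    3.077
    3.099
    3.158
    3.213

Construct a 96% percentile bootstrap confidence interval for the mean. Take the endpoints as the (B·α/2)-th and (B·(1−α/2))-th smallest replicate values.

α = 0.04; lower rank = 50 × 0.020 = 1; upper rank = 50 × 0.980 = 49.
The 1st smallest replicate is 2.189; the 49th is 3.158.

(2.189, 3.158)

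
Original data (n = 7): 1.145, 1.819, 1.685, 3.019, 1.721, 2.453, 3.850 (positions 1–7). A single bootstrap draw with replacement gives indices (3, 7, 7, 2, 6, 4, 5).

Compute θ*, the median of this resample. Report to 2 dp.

θ* = 2.45

Resample values: 1.685, 3.850, 3.850, 1.819, 2.453, 3.019, 1.721.
Sorted: 1.685, 1.721, 1.819, 2.453, 3.019, 3.850, 3.850
Median = middle value = 2.45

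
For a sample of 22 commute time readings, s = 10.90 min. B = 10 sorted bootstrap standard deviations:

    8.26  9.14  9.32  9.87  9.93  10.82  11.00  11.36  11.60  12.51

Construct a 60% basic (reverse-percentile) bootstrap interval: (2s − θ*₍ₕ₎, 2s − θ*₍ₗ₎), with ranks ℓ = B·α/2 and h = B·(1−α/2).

(10.44, 12.66)

Percentile endpoints at ranks 2 and 8: θ*₍2₎ = 9.14, θ*₍8₎ = 11.36.
Basic interval reflects these around s:
  lower = 2 × 10.90 − 11.36 = 10.44
  upper = 2 × 10.90 − 9.14 = 12.66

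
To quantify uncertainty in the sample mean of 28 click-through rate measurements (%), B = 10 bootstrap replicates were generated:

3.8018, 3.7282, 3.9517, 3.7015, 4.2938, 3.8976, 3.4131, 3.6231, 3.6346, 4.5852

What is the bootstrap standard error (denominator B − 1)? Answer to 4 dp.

Bootstrap SE is the standard deviation of the 10 replicate means.
Mean of replicates: (3.8018 + 3.7282 + 3.9517 + 3.7015 + 4.2938 + 3.8976 + 3.4131 + 3.6231 + 3.6346 + 4.5852) / 10 = 38.63060 / 10 = 3.86306
Sum of squared deviations: (−0.06126)² + (−0.13486)² + (+0.08864)² + (−0.16156)² + (+0.43074)² + (+0.03454)² + (−0.44996)² + (−0.23996)² + (−0.22846)² + (+0.72214)² = 1.07635
Variance = 1.07635 / 9 = 0.11959
SE* = √0.11959

SE* = 0.3458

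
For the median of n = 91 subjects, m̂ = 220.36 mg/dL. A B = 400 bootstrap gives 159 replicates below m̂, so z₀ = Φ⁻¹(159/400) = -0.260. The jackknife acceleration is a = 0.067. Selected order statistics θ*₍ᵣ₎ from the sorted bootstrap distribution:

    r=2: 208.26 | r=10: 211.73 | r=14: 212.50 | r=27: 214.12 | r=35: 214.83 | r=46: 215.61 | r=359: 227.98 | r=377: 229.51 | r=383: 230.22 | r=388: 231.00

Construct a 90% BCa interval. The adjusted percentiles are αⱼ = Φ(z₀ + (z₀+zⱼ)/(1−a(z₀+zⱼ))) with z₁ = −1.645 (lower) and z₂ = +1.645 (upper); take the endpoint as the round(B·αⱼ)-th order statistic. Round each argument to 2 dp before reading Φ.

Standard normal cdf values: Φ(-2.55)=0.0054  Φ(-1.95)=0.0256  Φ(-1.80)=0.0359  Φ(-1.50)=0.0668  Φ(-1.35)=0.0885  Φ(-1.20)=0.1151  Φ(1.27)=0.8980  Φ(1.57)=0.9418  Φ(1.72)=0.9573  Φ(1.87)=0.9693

(211.73, 227.98)

Lower: z₀ + z₁ = -0.260 + (-1.645) = -1.905; 1 − a(z₀+z₁) = 1 − (0.067)(-1.905) = 1.1276; argument = -0.260 + (-1.905)/1.1276 = -1.9494 → -1.95.
α₁ = Φ(-1.95) = 0.0256; rank = round(400 × 0.0256) = 10; θ*₍10₎ = 211.73.
Upper: z₀ + z₂ = 1.385; 1 − a(z₀+z₂) = 0.9072; argument = 1.2667 → 1.27; α₂ = 0.8980; rank = 359; θ*₍359₎ = 227.98.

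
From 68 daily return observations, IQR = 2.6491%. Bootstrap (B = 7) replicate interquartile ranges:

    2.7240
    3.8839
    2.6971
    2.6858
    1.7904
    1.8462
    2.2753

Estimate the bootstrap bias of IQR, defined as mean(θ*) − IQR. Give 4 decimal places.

bias = −0.0916

mean(θ*) = (2.7240 + 3.8839 + 2.6971 + 2.6858 + 1.7904 + 1.8462 + 2.2753) / 7 = 2.55753
bias = 2.55753 − 2.6491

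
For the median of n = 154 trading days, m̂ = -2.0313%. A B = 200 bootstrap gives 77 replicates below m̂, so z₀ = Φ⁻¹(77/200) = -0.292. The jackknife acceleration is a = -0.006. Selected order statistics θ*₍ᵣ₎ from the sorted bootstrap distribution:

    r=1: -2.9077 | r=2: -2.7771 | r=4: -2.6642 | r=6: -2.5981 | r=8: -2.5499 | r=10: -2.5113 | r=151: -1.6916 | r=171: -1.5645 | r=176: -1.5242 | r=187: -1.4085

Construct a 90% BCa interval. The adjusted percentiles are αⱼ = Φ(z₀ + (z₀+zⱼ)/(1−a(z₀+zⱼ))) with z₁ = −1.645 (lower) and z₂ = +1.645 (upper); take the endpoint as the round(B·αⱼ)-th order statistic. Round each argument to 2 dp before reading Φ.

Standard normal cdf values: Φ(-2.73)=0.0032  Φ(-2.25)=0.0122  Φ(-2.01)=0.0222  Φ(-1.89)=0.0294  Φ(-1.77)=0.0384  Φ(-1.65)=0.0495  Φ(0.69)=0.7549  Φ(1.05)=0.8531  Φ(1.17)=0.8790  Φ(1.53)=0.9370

Lower: z₀ + z₁ = -0.292 + (-1.645) = -1.937; 1 − a(z₀+z₁) = 1 − (-0.006)(-1.937) = 0.9884; argument = -0.292 + (-1.937)/0.9884 = -2.2518 → -2.25.
α₁ = Φ(-2.25) = 0.0122; rank = round(200 × 0.0122) = 2; θ*₍2₎ = -2.7771.
Upper: z₀ + z₂ = 1.353; 1 − a(z₀+z₂) = 1.0081; argument = 1.0501 → 1.05; α₂ = 0.8531; rank = 171; θ*₍171₎ = -1.5645.

(-2.7771, -1.5645)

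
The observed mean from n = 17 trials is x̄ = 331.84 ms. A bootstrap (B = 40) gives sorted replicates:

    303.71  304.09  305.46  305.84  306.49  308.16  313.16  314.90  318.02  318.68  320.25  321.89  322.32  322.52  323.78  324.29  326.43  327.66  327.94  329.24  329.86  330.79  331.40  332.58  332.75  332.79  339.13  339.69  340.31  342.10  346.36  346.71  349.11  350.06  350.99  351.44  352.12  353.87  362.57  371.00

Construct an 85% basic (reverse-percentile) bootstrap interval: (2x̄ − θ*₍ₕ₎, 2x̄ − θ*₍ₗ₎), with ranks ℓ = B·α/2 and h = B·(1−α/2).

(311.56, 358.22)

Percentile endpoints at ranks 3 and 37: θ*₍3₎ = 305.46, θ*₍37₎ = 352.12.
Basic interval reflects these around x̄:
  lower = 2 × 331.84 − 352.12 = 311.56
  upper = 2 × 331.84 − 305.46 = 358.22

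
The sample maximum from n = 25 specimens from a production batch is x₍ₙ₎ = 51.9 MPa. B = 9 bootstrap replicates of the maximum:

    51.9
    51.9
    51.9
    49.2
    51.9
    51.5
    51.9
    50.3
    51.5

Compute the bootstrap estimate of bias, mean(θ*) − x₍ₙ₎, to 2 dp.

bias = −0.57

mean(θ*) = (51.9 + 51.9 + 51.9 + 49.2 + 51.9 + 51.5 + 51.9 + 50.3 + 51.5) / 9 = 51.333
bias = 51.333 − 51.9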